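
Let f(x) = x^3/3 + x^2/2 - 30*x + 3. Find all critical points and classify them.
f'(x) = x^2 + x - 30

Solve f'(x) = 0:
  Factor: x^2 + x - 30 = (x - 5)*(x + 6) = 0.
  ⇒ x = -6, 5

f''(x) = 2*x + 1
Second-derivative test at each critical point:
  f''(-6) = -11 < 0 → local maximum
  f''(5) = 11 > 0 → local minimum

Critical points: x = -6 (local maximum); x = 5 (local minimum)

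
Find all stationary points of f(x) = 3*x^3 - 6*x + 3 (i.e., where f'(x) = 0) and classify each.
f'(x) = 9*x^2 - 6

Solve f'(x) = 0:
  Factor: 9*x^2 - 6 = 3*(3*x^2 - 2); 3*x^2 - 2 = 0 has no rational roots; quadratic formula: x = (0 ± √24)/6.
  ⇒ x = -sqrt(6)/3 ≈ -0.8165, sqrt(6)/3 ≈ 0.8165

f''(x) = 18*x
Second-derivative test at each critical point:
  f''(-0.8165) = -14.6969 < 0 → local maximum
  f''(0.8165) = 14.6969 > 0 → local minimum

Critical points: x = -sqrt(6)/3 ≈ -0.8165 (local maximum); x = sqrt(6)/3 ≈ 0.8165 (local minimum)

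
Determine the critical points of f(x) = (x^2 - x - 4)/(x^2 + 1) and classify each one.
f'(x) = (x^2 + 10*x - 1)/(x^4 + 2*x^2 + 1)

Solve f'(x) = 0:
  f'(x) = (x^2 + 10*x - 1)/(x^2 + 1)^2; the denominator is positive wherever f is defined, so f'(x) = 0 ⇔ x^2 + 10*x - 1 = 0.
  x^2 + 10*x - 1 = 0 has no rational roots; quadratic formula: x = (-10 ± √104)/2.
  ⇒ x = -sqrt(26) - 5 ≈ -10.0990, -5 + sqrt(26) ≈ 0.0990

f''(x) = 2*(-x^3 - 15*x^2 + 3*x + 5)/(x^6 + 3*x^4 + 3*x^2 + 1)
Second-derivative test at each critical point:
  f''(-10.0990) = -0.0010 < 0 → local maximum
  f''(0.0990) = 10.0010 > 0 → local minimum

Critical points: x = -sqrt(26) - 5 ≈ -10.0990 (local maximum); x = -5 + sqrt(26) ≈ 0.0990 (local minimum)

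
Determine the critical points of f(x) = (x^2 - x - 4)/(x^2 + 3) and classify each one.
f'(x) = (x^2 + 14*x - 3)/(x^4 + 6*x^2 + 9)

Solve f'(x) = 0:
  f'(x) = (x^2 + 14*x - 3)/(x^2 + 3)^2; the denominator is positive wherever f is defined, so f'(x) = 0 ⇔ x^2 + 14*x - 3 = 0.
  x^2 + 14*x - 3 = 0 has no rational roots; quadratic formula: x = (-14 ± √208)/2.
  ⇒ x = -2*sqrt(13) - 7 ≈ -14.2111, -7 + 2*sqrt(13) ≈ 0.2111

f''(x) = 2*(-x^3 - 21*x^2 + 9*x + 21)/(x^6 + 9*x^4 + 27*x^2 + 27)
Second-derivative test at each critical point:
  f''(-14.2111) = -3.433e-04 < 0 → local maximum
  f''(0.2111) = 1.5559 > 0 → local minimum

Critical points: x = -2*sqrt(13) - 7 ≈ -14.2111 (local maximum); x = -7 + 2*sqrt(13) ≈ 0.2111 (local minimum)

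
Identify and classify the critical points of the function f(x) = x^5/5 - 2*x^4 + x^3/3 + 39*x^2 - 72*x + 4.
f'(x) = x^4 - 8*x^3 + x^2 + 78*x - 72

Solve f'(x) = 0:
  Factor: x^4 - 8*x^3 + x^2 + 78*x - 72 = (x - 6)*(x - 4)*(x - 1)*(x + 3) = 0.
  ⇒ x = -3, 1, 4, 6

f''(x) = 4*x^3 - 24*x^2 + 2*x + 78
Second-derivative test at each critical point:
  f''(-3) = -252 < 0 → local maximum
  f''(1) = 60 > 0 → local minimum
  f''(4) = -42 < 0 → local maximum
  f''(6) = 90 > 0 → local minimum

Critical points: x = -3 (local maximum); x = 1 (local minimum); x = 4 (local maximum); x = 6 (local minimum)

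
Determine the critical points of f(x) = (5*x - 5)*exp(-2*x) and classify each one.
f'(x) = 5*(3 - 2*x)*exp(-2*x)

Solve f'(x) = 0:
  f'(x) = (15 - 10*x)·exp(-2*x) and exp(-2*x) > 0 for every x, so f'(x) = 0 ⇔ 15 - 10*x = 0.
  Factor: 15 - 10*x = -5*(2*x - 3) = 0.
  ⇒ x = 3/2

f''(x) = 20*(x - 2)*exp(-2*x)
Second-derivative test at each critical point:
  f''(3/2) = -0.4979 < 0 → local maximum

Critical points: x = 3/2 (local maximum)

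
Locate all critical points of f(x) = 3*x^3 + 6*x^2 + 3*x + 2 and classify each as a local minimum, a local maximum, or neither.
f'(x) = 9*x^2 + 12*x + 3

Solve f'(x) = 0:
  Factor: 9*x^2 + 12*x + 3 = 3*(x + 1)*(3*x + 1) = 0.
  ⇒ x = -1, -1/3

f''(x) = 18*x + 12
Second-derivative test at each critical point:
  f''(-1) = -6 < 0 → local maximum
  f''(-1/3) = 6 > 0 → local minimum

Critical points: x = -1 (local maximum); x = -1/3 (local minimum)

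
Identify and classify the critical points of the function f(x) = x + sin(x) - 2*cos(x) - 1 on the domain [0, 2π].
f'(x) = 2*sin(x) + cos(x) + 1

Solve f'(x) = 0 on [0, 2π]:
  f'(x) = 0 ⇔ 2*sin(x) + cos(x) = -1. Write the left side as R·cos(x + φ) with R = √(1² + (-2)²) = sqrt(5), cos φ = sqrt(5)/5, sin φ = -2*sqrt(5)/5; then cos(x + φ) = -sqrt(5)/5. Solve for x and keep the solutions lying in [0, 2π].
  ⇒ x = pi ≈ 3.1416, -atan(4/3) + 2*pi ≈ 5.3559

f''(x) = -sin(x) + 2*cos(x)
Second-derivative test at each critical point:
  f''(3.1416) = -2 < 0 → local maximum
  f''(5.3559) = 2 > 0 → local minimum

Critical points: x = pi ≈ 3.1416 (local maximum); x = -atan(4/3) + 2*pi ≈ 5.3559 (local minimum)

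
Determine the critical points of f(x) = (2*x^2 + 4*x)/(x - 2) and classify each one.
f'(x) = 2*(x^2 - 4*x - 4)/(x^2 - 4*x + 4)

Solve f'(x) = 0:
  f'(x) = 2*(x^2 - 4*x - 4)/(x - 2)^2; the denominator is positive wherever f is defined, so f'(x) = 0 ⇔ 2*x^2 - 8*x - 8 = 0.
  Factor: 2*x^2 - 8*x - 8 = 2*(x^2 - 4*x - 4); x^2 - 4*x - 4 = 0 has no rational roots; quadratic formula: x = (4 ± √32)/2.
  ⇒ x = 2 - 2*sqrt(2) ≈ -0.8284, 2 + 2*sqrt(2) ≈ 4.8284

f''(x) = 32/(x^3 - 6*x^2 + 12*x - 8)
Second-derivative test at each critical point:
  f''(-0.8284) = -1.4142 < 0 → local maximum
  f''(4.8284) = 1.4142 > 0 → local minimum

Critical points: x = 2 - 2*sqrt(2) ≈ -0.8284 (local maximum); x = 2 + 2*sqrt(2) ≈ 4.8284 (local minimum)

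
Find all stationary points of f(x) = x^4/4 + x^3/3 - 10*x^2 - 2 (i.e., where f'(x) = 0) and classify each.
f'(x) = x*(x^2 + x - 20)

Solve f'(x) = 0:
  Factor: x^3 + x^2 - 20*x = x*(x - 4)*(x + 5) = 0.
  ⇒ x = -5, 0, 4

f''(x) = 3*x^2 + 2*x - 20
Second-derivative test at each critical point:
  f''(-5) = 45 > 0 → local minimum
  f''(0) = -20 < 0 → local maximum
  f''(4) = 36 > 0 → local minimum

Critical points: x = -5 (local minimum); x = 0 (local maximum); x = 4 (local minimum)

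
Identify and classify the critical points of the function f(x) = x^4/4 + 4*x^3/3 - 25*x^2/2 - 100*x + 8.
f'(x) = x^3 + 4*x^2 - 25*x - 100

Solve f'(x) = 0:
  Factor: x^3 + 4*x^2 - 25*x - 100 = (x - 5)*(x + 4)*(x + 5) = 0.
  ⇒ x = -5, -4, 5

f''(x) = 3*x^2 + 8*x - 25
Second-derivative test at each critical point:
  f''(-5) = 10 > 0 → local minimum
  f''(-4) = -9 < 0 → local maximum
  f''(5) = 90 > 0 → local minimum

Critical points: x = -5 (local minimum); x = -4 (local maximum); x = 5 (local minimum)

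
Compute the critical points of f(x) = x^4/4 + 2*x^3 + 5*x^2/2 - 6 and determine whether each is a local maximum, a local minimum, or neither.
f'(x) = x*(x^2 + 6*x + 5)

Solve f'(x) = 0:
  Factor: x^3 + 6*x^2 + 5*x = x*(x + 1)*(x + 5) = 0.
  ⇒ x = -5, -1, 0

f''(x) = 3*x^2 + 12*x + 5
Second-derivative test at each critical point:
  f''(-5) = 20 > 0 → local minimum
  f''(-1) = -4 < 0 → local maximum
  f''(0) = 5 > 0 → local minimum

Critical points: x = -5 (local minimum); x = -1 (local maximum); x = 0 (local minimum)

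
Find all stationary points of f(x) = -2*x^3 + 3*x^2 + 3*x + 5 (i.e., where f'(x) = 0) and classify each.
f'(x) = -6*x^2 + 6*x + 3

Solve f'(x) = 0:
  Factor: -6*x^2 + 6*x + 3 = -3*(2*x^2 - 2*x - 1); 2*x^2 - 2*x - 1 = 0 has no rational roots; quadratic formula: x = (2 ± √12)/4.
  ⇒ x = 1/2 - sqrt(3)/2 ≈ -0.3660, 1/2 + sqrt(3)/2 ≈ 1.3660

f''(x) = 6 - 12*x
Second-derivative test at each critical point:
  f''(-0.3660) = 10.3923 > 0 → local minimum
  f''(1.3660) = -10.3923 < 0 → local maximum

Critical points: x = 1/2 - sqrt(3)/2 ≈ -0.3660 (local minimum); x = 1/2 + sqrt(3)/2 ≈ 1.3660 (local maximum)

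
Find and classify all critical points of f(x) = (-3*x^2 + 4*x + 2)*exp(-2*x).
f'(x) = 2*x*(3*x - 7)*exp(-2*x)

Solve f'(x) = 0:
  f'(x) = (6*x^2 - 14*x)·exp(-2*x) and exp(-2*x) > 0 for every x, so f'(x) = 0 ⇔ 6*x^2 - 14*x = 0.
  Factor: 6*x^2 - 14*x = 2*x*(3*x - 7) = 0.
  ⇒ x = 0, 7/3

f''(x) = 2*(-6*x^2 + 20*x - 7)*exp(-2*x)
Second-derivative test at each critical point:
  f''(0) = -14 < 0 → local maximum
  f''(7/3) = 0.1316 > 0 → local minimum

Critical points: x = 0 (local maximum); x = 7/3 (local minimum)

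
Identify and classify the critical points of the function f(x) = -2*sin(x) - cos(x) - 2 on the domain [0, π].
f'(x) = sin(x) - 2*cos(x)

Solve f'(x) = 0 on [0, π]:
  f'(x) = 0 ⇔ -2*cos(x) = -sin(x) ⇔ tan(x) = 2, i.e. x = arctan(2) + nπ; keep the solutions lying in [0, π].
  ⇒ x = atan(2) ≈ 1.1071

f''(x) = 2*sin(x) + cos(x)
Second-derivative test at each critical point:
  f''(1.1071) = 2.2361 > 0 → local minimum

Critical points: x = atan(2) ≈ 1.1071 (local minimum)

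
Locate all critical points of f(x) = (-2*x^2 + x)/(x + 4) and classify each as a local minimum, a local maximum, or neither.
f'(x) = 2*(-x^2 - 8*x + 2)/(x^2 + 8*x + 16)

Solve f'(x) = 0:
  f'(x) = -2*(x^2 + 8*x - 2)/(x + 4)^2; the denominator is positive wherever f is defined, so f'(x) = 0 ⇔ -2*x^2 - 16*x + 4 = 0.
  Factor: -2*x^2 - 16*x + 4 = -2*(x^2 + 8*x - 2); x^2 + 8*x - 2 = 0 has no rational roots; quadratic formula: x = (-8 ± √72)/2.
  ⇒ x = -3*sqrt(2) - 4 ≈ -8.2426, -4 + 3*sqrt(2) ≈ 0.2426

f''(x) = -72/(x^3 + 12*x^2 + 48*x + 64)
Second-derivative test at each critical point:
  f''(-8.2426) = 0.9428 > 0 → local minimum
  f''(0.2426) = -0.9428 < 0 → local maximum

Critical points: x = -3*sqrt(2) - 4 ≈ -8.2426 (local minimum); x = -4 + 3*sqrt(2) ≈ 0.2426 (local maximum)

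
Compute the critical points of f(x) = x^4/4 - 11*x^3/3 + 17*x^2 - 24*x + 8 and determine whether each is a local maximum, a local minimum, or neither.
f'(x) = x^3 - 11*x^2 + 34*x - 24

Solve f'(x) = 0:
  Factor: x^3 - 11*x^2 + 34*x - 24 = (x - 6)*(x - 4)*(x - 1) = 0.
  ⇒ x = 1, 4, 6

f''(x) = 3*x^2 - 22*x + 34
Second-derivative test at each critical point:
  f''(1) = 15 > 0 → local minimum
  f''(4) = -6 < 0 → local maximum
  f''(6) = 10 > 0 → local minimum

Critical points: x = 1 (local minimum); x = 4 (local maximum); x = 6 (local minimum)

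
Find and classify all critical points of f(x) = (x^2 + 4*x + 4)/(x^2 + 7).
f'(x) = 2*(-2*x^2 + 3*x + 14)/(x^4 + 14*x^2 + 49)

Solve f'(x) = 0:
  f'(x) = -2*(x + 2)*(2*x - 7)/(x^2 + 7)^2; the denominator is positive wherever f is defined, so f'(x) = 0 ⇔ -4*x^2 + 6*x + 28 = 0.
  Factor: -4*x^2 + 6*x + 28 = -2*(x + 2)*(2*x - 7) = 0.
  ⇒ x = -2, 7/2

f''(x) = 2*(4*x^3 - 9*x^2 - 84*x + 21)/(x^6 + 21*x^4 + 147*x^2 + 343)
Second-derivative test at each critical point:
  f''(-2) = 2/11 > 0 → local minimum
  f''(7/2) = -32/539 < 0 → local maximum

Critical points: x = -2 (local minimum); x = 7/2 (local maximum)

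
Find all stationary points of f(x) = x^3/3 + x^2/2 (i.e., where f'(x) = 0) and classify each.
f'(x) = x*(x + 1)

Solve f'(x) = 0:
  Factor: x^2 + x = x*(x + 1) = 0.
  ⇒ x = -1, 0

f''(x) = 2*x + 1
Second-derivative test at each critical point:
  f''(-1) = -1 < 0 → local maximum
  f''(0) = 1 > 0 → local minimum

Critical points: x = -1 (local maximum); x = 0 (local minimum)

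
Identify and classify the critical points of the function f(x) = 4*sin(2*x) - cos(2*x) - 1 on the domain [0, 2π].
f'(x) = 2*sin(2*x) + 8*cos(2*x)

Solve f'(x) = 0 on [0, 2π]:
  f'(x) = 0 ⇔ 4*cos(2*x) = -sin(2*x) ⇔ tan(2*x) = -4, i.e. 2*x = arctan(-4) + nπ; keep the solutions lying in [0, 2π].
  ⇒ x = -atan(4)/2 + pi/2 ≈ 0.9079, pi - atan(4)/2 ≈ 2.4787, -atan(4)/2 + 3*pi/2 ≈ 4.0495, -atan(4)/2 + 2*pi ≈ 5.6203

f''(x) = -16*sin(2*x) + 4*cos(2*x)
Second-derivative test at each critical point:
  f''(0.9079) = -16.4924 < 0 → local maximum
  f''(2.4787) = 16.4924 > 0 → local minimum
  f''(4.0495) = -16.4924 < 0 → local maximum
  f''(5.6203) = 16.4924 > 0 → local minimum

Critical points: x = -atan(4)/2 + pi/2 ≈ 0.9079 (local maximum); x = pi - atan(4)/2 ≈ 2.4787 (local minimum); x = -atan(4)/2 + 3*pi/2 ≈ 4.0495 (local maximum); x = -atan(4)/2 + 2*pi ≈ 5.6203 (local minimum)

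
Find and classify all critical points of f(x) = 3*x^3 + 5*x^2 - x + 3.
f'(x) = 9*x^2 + 10*x - 1

Solve f'(x) = 0:
  9*x^2 + 10*x - 1 = 0 has no rational roots; quadratic formula: x = (-10 ± √136)/18.
  ⇒ x = -sqrt(34)/9 - 5/9 ≈ -1.2034, -5/9 + sqrt(34)/9 ≈ 0.0923

f''(x) = 18*x + 10
Second-derivative test at each critical point:
  f''(-1.2034) = -11.6619 < 0 → local maximum
  f''(0.0923) = 11.6619 > 0 → local minimum

Critical points: x = -sqrt(34)/9 - 5/9 ≈ -1.2034 (local maximum); x = -5/9 + sqrt(34)/9 ≈ 0.0923 (local minimum)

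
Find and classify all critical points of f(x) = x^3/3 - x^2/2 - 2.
f'(x) = x*(x - 1)

Solve f'(x) = 0:
  Factor: x^2 - x = x*(x - 1) = 0.
  ⇒ x = 0, 1

f''(x) = 2*x - 1
Second-derivative test at each critical point:
  f''(0) = -1 < 0 → local maximum
  f''(1) = 1 > 0 → local minimum

Critical points: x = 0 (local maximum); x = 1 (local minimum)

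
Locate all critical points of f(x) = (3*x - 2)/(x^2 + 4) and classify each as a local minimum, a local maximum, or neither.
f'(x) = (-3*x^2 + 4*x + 12)/(x^4 + 8*x^2 + 16)

Solve f'(x) = 0:
  f'(x) = -(3*x^2 - 4*x - 12)/(x^2 + 4)^2; the denominator is positive wherever f is defined, so f'(x) = 0 ⇔ -3*x^2 + 4*x + 12 = 0.
  3*x^2 - 4*x - 12 = 0 has no rational roots; quadratic formula: x = (4 ± √160)/6.
  ⇒ x = 2/3 - 2*sqrt(10)/3 ≈ -1.4415, 2/3 + 2*sqrt(10)/3 ≈ 2.7749

f''(x) = 2*(4*x^2*(3*x - 2) + (2 - 9*x)*(x^2 + 4))/(x^2 + 4)^3
Second-derivative test at each critical point:
  f''(-1.4415) = 0.3424 > 0 → local minimum
  f''(2.7749) = -0.0924 < 0 → local maximum

Critical points: x = 2/3 - 2*sqrt(10)/3 ≈ -1.4415 (local minimum); x = 2/3 + 2*sqrt(10)/3 ≈ 2.7749 (local maximum)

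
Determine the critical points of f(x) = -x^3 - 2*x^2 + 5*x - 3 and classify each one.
f'(x) = -3*x^2 - 4*x + 5

Solve f'(x) = 0:
  3*x^2 + 4*x - 5 = 0 has no rational roots; quadratic formula: x = (-4 ± √76)/6.
  ⇒ x = -sqrt(19)/3 - 2/3 ≈ -2.1196, -2/3 + sqrt(19)/3 ≈ 0.7863

f''(x) = -6*x - 4
Second-derivative test at each critical point:
  f''(-2.1196) = 8.7178 > 0 → local minimum
  f''(0.7863) = -8.7178 < 0 → local maximum

Critical points: x = -sqrt(19)/3 - 2/3 ≈ -2.1196 (local minimum); x = -2/3 + sqrt(19)/3 ≈ 0.7863 (local maximum)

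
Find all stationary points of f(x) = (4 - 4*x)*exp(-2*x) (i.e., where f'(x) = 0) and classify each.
f'(x) = 4*(2*x - 3)*exp(-2*x)

Solve f'(x) = 0:
  f'(x) = (8*x - 12)·exp(-2*x) and exp(-2*x) > 0 for every x, so f'(x) = 0 ⇔ 8*x - 12 = 0.
  Factor: 8*x - 12 = 4*(2*x - 3) = 0.
  ⇒ x = 3/2

f''(x) = 16*(2 - x)*exp(-2*x)
Second-derivative test at each critical point:
  f''(3/2) = 0.3983 > 0 → local minimum

Critical points: x = 3/2 (local minimum)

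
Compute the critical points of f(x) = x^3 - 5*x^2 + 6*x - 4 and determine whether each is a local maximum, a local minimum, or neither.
f'(x) = 3*x^2 - 10*x + 6

Solve f'(x) = 0:
  3*x^2 - 10*x + 6 = 0 has no rational roots; quadratic formula: x = (10 ± √28)/6.
  ⇒ x = 5/3 - sqrt(7)/3 ≈ 0.7847, sqrt(7)/3 + 5/3 ≈ 2.5486

f''(x) = 6*x - 10
Second-derivative test at each critical point:
  f''(0.7847) = -5.2915 < 0 → local maximum
  f''(2.5486) = 5.2915 > 0 → local minimum

Critical points: x = 5/3 - sqrt(7)/3 ≈ 0.7847 (local maximum); x = sqrt(7)/3 + 5/3 ≈ 2.5486 (local minimum)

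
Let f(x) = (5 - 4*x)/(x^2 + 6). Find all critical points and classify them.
f'(x) = 2*(2*x^2 - 5*x - 12)/(x^4 + 12*x^2 + 36)

Solve f'(x) = 0:
  f'(x) = 2*(x - 4)*(2*x + 3)/(x^2 + 6)^2; the denominator is positive wherever f is defined, so f'(x) = 0 ⇔ 4*x^2 - 10*x - 24 = 0.
  Factor: 4*x^2 - 10*x - 24 = 2*(x - 4)*(2*x + 3) = 0.
  ⇒ x = -3/2, 4

f''(x) = 2*(4*x^2*(5 - 4*x) + (12*x - 5)*(x^2 + 6))/(x^2 + 6)^3
Second-derivative test at each critical point:
  f''(-3/2) = -32/99 < 0 → local maximum
  f''(4) = 1/22 > 0 → local minimum

Critical points: x = -3/2 (local maximum); x = 4 (local minimum)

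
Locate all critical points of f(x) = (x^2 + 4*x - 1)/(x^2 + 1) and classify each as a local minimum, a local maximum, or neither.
f'(x) = 4*(-x^2 + x + 1)/(x^4 + 2*x^2 + 1)

Solve f'(x) = 0:
  f'(x) = -4*(x^2 - x - 1)/(x^2 + 1)^2; the denominator is positive wherever f is defined, so f'(x) = 0 ⇔ -4*x^2 + 4*x + 4 = 0.
  Factor: -4*x^2 + 4*x + 4 = -4*(x^2 - x - 1); x^2 - x - 1 = 0 has no rational roots; quadratic formula: x = (1 ± √5)/2.
  ⇒ x = 1/2 - sqrt(5)/2 ≈ -0.6180, 1/2 + sqrt(5)/2 ≈ 1.6180

f''(x) = 4*(2*x^3 - 3*x^2 - 6*x + 1)/(x^6 + 3*x^4 + 3*x^2 + 1)
Second-derivative test at each critical point:
  f''(-0.6180) = 4.6833 > 0 → local minimum
  f''(1.6180) = -0.6833 < 0 → local maximum

Critical points: x = 1/2 - sqrt(5)/2 ≈ -0.6180 (local minimum); x = 1/2 + sqrt(5)/2 ≈ 1.6180 (local maximum)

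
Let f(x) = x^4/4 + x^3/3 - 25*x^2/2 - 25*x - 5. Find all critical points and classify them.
f'(x) = x^3 + x^2 - 25*x - 25

Solve f'(x) = 0:
  Factor: x^3 + x^2 - 25*x - 25 = (x - 5)*(x + 1)*(x + 5) = 0.
  ⇒ x = -5, -1, 5

f''(x) = 3*x^2 + 2*x - 25
Second-derivative test at each critical point:
  f''(-5) = 40 > 0 → local minimum
  f''(-1) = -24 < 0 → local maximum
  f''(5) = 60 > 0 → local minimum

Critical points: x = -5 (local minimum); x = -1 (local maximum); x = 5 (local minimum)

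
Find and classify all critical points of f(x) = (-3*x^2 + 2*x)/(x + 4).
f'(x) = (-3*x^2 - 24*x + 8)/(x^2 + 8*x + 16)

Solve f'(x) = 0:
  f'(x) = -(3*x^2 + 24*x - 8)/(x + 4)^2; the denominator is positive wherever f is defined, so f'(x) = 0 ⇔ -3*x^2 - 24*x + 8 = 0.
  3*x^2 + 24*x - 8 = 0 has no rational roots; quadratic formula: x = (-24 ± √672)/6.
  ⇒ x = -2*sqrt(42)/3 - 4 ≈ -8.3205, -4 + 2*sqrt(42)/3 ≈ 0.3205

f''(x) = -112/(x^3 + 12*x^2 + 48*x + 64)
Second-derivative test at each critical point:
  f''(-8.3205) = 1.3887 > 0 → local minimum
  f''(0.3205) = -1.3887 < 0 → local maximum

Critical points: x = -2*sqrt(42)/3 - 4 ≈ -8.3205 (local minimum); x = -4 + 2*sqrt(42)/3 ≈ 0.3205 (local maximum)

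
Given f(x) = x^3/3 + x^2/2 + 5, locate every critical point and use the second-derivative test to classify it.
f'(x) = x*(x + 1)

Solve f'(x) = 0:
  Factor: x^2 + x = x*(x + 1) = 0.
  ⇒ x = -1, 0

f''(x) = 2*x + 1
Second-derivative test at each critical point:
  f''(-1) = -1 < 0 → local maximum
  f''(0) = 1 > 0 → local minimum

Critical points: x = -1 (local maximum); x = 0 (local minimum)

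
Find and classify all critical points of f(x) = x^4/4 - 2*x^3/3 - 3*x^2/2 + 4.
f'(x) = x*(x^2 - 2*x - 3)

Solve f'(x) = 0:
  Factor: x^3 - 2*x^2 - 3*x = x*(x - 3)*(x + 1) = 0.
  ⇒ x = -1, 0, 3

f''(x) = 3*x^2 - 4*x - 3
Second-derivative test at each critical point:
  f''(-1) = 4 > 0 → local minimum
  f''(0) = -3 < 0 → local maximum
  f''(3) = 12 > 0 → local minimum

Critical points: x = -1 (local minimum); x = 0 (local maximum); x = 3 (local minimum)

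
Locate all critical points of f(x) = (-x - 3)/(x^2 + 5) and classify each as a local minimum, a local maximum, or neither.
f'(x) = (-x^2 + 2*x*(x + 3) - 5)/(x^2 + 5)^2

Solve f'(x) = 0:
  f'(x) = (x^2 + 6*x - 5)/(x^2 + 5)^2; the denominator is positive wherever f is defined, so f'(x) = 0 ⇔ x^2 + 6*x - 5 = 0.
  x^2 + 6*x - 5 = 0 has no rational roots; quadratic formula: x = (-6 ± √56)/2.
  ⇒ x = -sqrt(14) - 3 ≈ -6.7417, -3 + sqrt(14) ≈ 0.7417

f''(x) = 2*(-4*x^2*(x + 3) + 3*(x + 1)*(x^2 + 5))/(x^2 + 5)^3
Second-derivative test at each critical point:
  f''(-6.7417) = -0.0029 < 0 → local maximum
  f''(0.7417) = 0.2429 > 0 → local minimum

Critical points: x = -sqrt(14) - 3 ≈ -6.7417 (local maximum); x = -3 + sqrt(14) ≈ 0.7417 (local minimum)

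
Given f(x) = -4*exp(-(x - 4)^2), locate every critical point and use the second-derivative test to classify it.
f'(x) = 8*(x - 4)*exp(-(x - 4)^2)

Solve f'(x) = 0:
  f'(x) = (8*x - 32)·exp(-(x - 4)^2) and exp(-(x - 4)^2) > 0 for every x, so f'(x) = 0 ⇔ 8*x - 32 = 0.
  Factor: 8*x - 32 = 8*(x - 4) = 0.
  ⇒ x = 4

f''(x) = 8*(1 - 2*(x - 4)^2)*exp(-(x - 4)^2)
Second-derivative test at each critical point:
  f''(4) = 8 > 0 → local minimum

Critical points: x = 4 (local minimum)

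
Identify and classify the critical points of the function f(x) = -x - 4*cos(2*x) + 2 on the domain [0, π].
f'(x) = 8*sin(2*x) - 1

Solve f'(x) = 0 on [0, π]:
  f'(x) = 0 ⇔ sin(2*x) = 1/8, i.e. 2*x = arcsin(1/8) + 2nπ or 2*x = π − arcsin(1/8) + 2nπ; keep the solutions lying in [0, π].
  ⇒ x = asin(1/8)/2 ≈ 0.0627, -asin(1/8)/2 + pi/2 ≈ 1.5081

f''(x) = 16*cos(2*x)
Second-derivative test at each critical point:
  f''(0.0627) = 15.8745 > 0 → local minimum
  f''(1.5081) = -15.8745 < 0 → local maximum

Critical points: x = asin(1/8)/2 ≈ 0.0627 (local minimum); x = -asin(1/8)/2 + pi/2 ≈ 1.5081 (local maximum)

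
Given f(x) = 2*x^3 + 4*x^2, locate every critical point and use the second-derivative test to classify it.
f'(x) = 2*x*(3*x + 4)

Solve f'(x) = 0:
  Factor: 6*x^2 + 8*x = 2*x*(3*x + 4) = 0.
  ⇒ x = -4/3, 0

f''(x) = 12*x + 8
Second-derivative test at each critical point:
  f''(-4/3) = -8 < 0 → local maximum
  f''(0) = 8 > 0 → local minimum

Critical points: x = -4/3 (local maximum); x = 0 (local minimum)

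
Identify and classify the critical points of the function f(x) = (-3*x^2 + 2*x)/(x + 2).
f'(x) = (-3*x^2 - 12*x + 4)/(x^2 + 4*x + 4)

Solve f'(x) = 0:
  f'(x) = -(3*x^2 + 12*x - 4)/(x + 2)^2; the denominator is positive wherever f is defined, so f'(x) = 0 ⇔ -3*x^2 - 12*x + 4 = 0.
  3*x^2 + 12*x - 4 = 0 has no rational roots; quadratic formula: x = (-12 ± √192)/6.
  ⇒ x = -4*sqrt(3)/3 - 2 ≈ -4.3094, -2 + 4*sqrt(3)/3 ≈ 0.3094

f''(x) = -32/(x^3 + 6*x^2 + 12*x + 8)
Second-derivative test at each critical point:
  f''(-4.3094) = 2.5981 > 0 → local minimum
  f''(0.3094) = -2.5981 < 0 → local maximum

Critical points: x = -4*sqrt(3)/3 - 2 ≈ -4.3094 (local minimum); x = -2 + 4*sqrt(3)/3 ≈ 0.3094 (local maximum)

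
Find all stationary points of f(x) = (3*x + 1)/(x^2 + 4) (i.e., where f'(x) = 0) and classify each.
f'(x) = (-3*x^2 - 2*x + 12)/(x^4 + 8*x^2 + 16)

Solve f'(x) = 0:
  f'(x) = -(3*x^2 + 2*x - 12)/(x^2 + 4)^2; the denominator is positive wherever f is defined, so f'(x) = 0 ⇔ -3*x^2 - 2*x + 12 = 0.
  3*x^2 + 2*x - 12 = 0 has no rational roots; quadratic formula: x = (-2 ± √148)/6.
  ⇒ x = -sqrt(37)/3 - 1/3 ≈ -2.3609, -1/3 + sqrt(37)/3 ≈ 1.6943

f''(x) = 2*(4*x^2*(3*x + 1) - (9*x + 1)*(x^2 + 4))/(x^2 + 4)^3
Second-derivative test at each critical point:
  f''(-2.3609) = 0.1327 > 0 → local minimum
  f''(1.6943) = -0.2577 < 0 → local maximum

Critical points: x = -sqrt(37)/3 - 1/3 ≈ -2.3609 (local minimum); x = -1/3 + sqrt(37)/3 ≈ 1.6943 (local maximum)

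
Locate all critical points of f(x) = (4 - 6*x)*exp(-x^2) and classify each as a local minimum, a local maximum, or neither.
f'(x) = 2*(2*x*(3*x - 2) - 3)*exp(-x^2)

Solve f'(x) = 0:
  f'(x) = (12*x^2 - 8*x - 6)·exp(-x^2) and exp(-x^2) > 0 for every x, so f'(x) = 0 ⇔ 12*x^2 - 8*x - 6 = 0.
  Factor: 12*x^2 - 8*x - 6 = 2*(6*x^2 - 4*x - 3); 6*x^2 - 4*x - 3 = 0 has no rational roots; quadratic formula: x = (4 ± √88)/12.
  ⇒ x = 1/3 - sqrt(22)/6 ≈ -0.4484, 1/3 + sqrt(22)/6 ≈ 1.1151

f''(x) = 4*(2*x^2*(2 - 3*x) + 9*x - 2)*exp(-x^2)
Second-derivative test at each critical point:
  f''(-0.4484) = -15.3444 < 0 → local maximum
  f''(1.1151) = 5.4110 > 0 → local minimum

Critical points: x = 1/3 - sqrt(22)/6 ≈ -0.4484 (local maximum); x = 1/3 + sqrt(22)/6 ≈ 1.1151 (local minimum)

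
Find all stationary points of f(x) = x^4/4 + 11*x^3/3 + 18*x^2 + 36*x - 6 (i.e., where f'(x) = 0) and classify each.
f'(x) = x^3 + 11*x^2 + 36*x + 36

Solve f'(x) = 0:
  Factor: x^3 + 11*x^2 + 36*x + 36 = (x + 2)*(x + 3)*(x + 6) = 0.
  ⇒ x = -6, -3, -2

f''(x) = 3*x^2 + 22*x + 36
Second-derivative test at each critical point:
  f''(-6) = 12 > 0 → local minimum
  f''(-3) = -3 < 0 → local maximum
  f''(-2) = 4 > 0 → local minimum

Critical points: x = -6 (local minimum); x = -3 (local maximum); x = -2 (local minimum)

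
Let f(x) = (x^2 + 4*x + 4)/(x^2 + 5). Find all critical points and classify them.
f'(x) = 2*(-2*x^2 + x + 10)/(x^4 + 10*x^2 + 25)

Solve f'(x) = 0:
  f'(x) = -2*(x + 2)*(2*x - 5)/(x^2 + 5)^2; the denominator is positive wherever f is defined, so f'(x) = 0 ⇔ -4*x^2 + 2*x + 20 = 0.
  Factor: -4*x^2 + 2*x + 20 = -2*(x + 2)*(2*x - 5) = 0.
  ⇒ x = -2, 5/2

f''(x) = 2*(4*x^3 - 3*x^2 - 60*x + 5)/(x^6 + 15*x^4 + 75*x^2 + 125)
Second-derivative test at each critical point:
  f''(-2) = 2/9 > 0 → local minimum
  f''(5/2) = -32/225 < 0 → local maximum

Critical points: x = -2 (local minimum); x = 5/2 (local maximum)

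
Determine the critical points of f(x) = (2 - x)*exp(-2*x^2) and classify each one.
f'(x) = (4*x*(x - 2) - 1)*exp(-2*x^2)

Solve f'(x) = 0:
  f'(x) = (4*x^2 - 8*x - 1)·exp(-2*x^2) and exp(-2*x^2) > 0 for every x, so f'(x) = 0 ⇔ 4*x^2 - 8*x - 1 = 0.
  4*x^2 - 8*x - 1 = 0 has no rational roots; quadratic formula: x = (8 ± √80)/8.
  ⇒ x = 1 - sqrt(5)/2 ≈ -0.1180, 1 + sqrt(5)/2 ≈ 2.1180

f''(x) = 4*(4*x^2*(2 - x) + 3*x - 2)*exp(-2*x^2)
Second-derivative test at each critical point:
  f''(-0.1180) = -8.6985 < 0 → local maximum
  f''(2.1180) = 0.0011 > 0 → local minimum

Critical points: x = 1 - sqrt(5)/2 ≈ -0.1180 (local maximum); x = 1 + sqrt(5)/2 ≈ 2.1180 (local minimum)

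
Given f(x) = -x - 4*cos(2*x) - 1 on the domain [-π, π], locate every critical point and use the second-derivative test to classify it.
f'(x) = 8*sin(2*x) - 1

Solve f'(x) = 0 on [-π, π]:
  f'(x) = 0 ⇔ sin(2*x) = 1/8, i.e. 2*x = arcsin(1/8) + 2nπ or 2*x = π − arcsin(1/8) + 2nπ; keep the solutions lying in [-π, π].
  ⇒ x = -pi + asin(1/8)/2 ≈ -3.0789, -pi/2 - asin(1/8)/2 ≈ -1.6335, asin(1/8)/2 ≈ 0.0627, -asin(1/8)/2 + pi/2 ≈ 1.5081

f''(x) = 16*cos(2*x)
Second-derivative test at each critical point:
  f''(-3.0789) = 15.8745 > 0 → local minimum
  f''(-1.6335) = -15.8745 < 0 → local maximum
  f''(0.0627) = 15.8745 > 0 → local minimum
  f''(1.5081) = -15.8745 < 0 → local maximum

Critical points: x = -pi + asin(1/8)/2 ≈ -3.0789 (local minimum); x = -pi/2 - asin(1/8)/2 ≈ -1.6335 (local maximum); x = asin(1/8)/2 ≈ 0.0627 (local minimum); x = -asin(1/8)/2 + pi/2 ≈ 1.5081 (local maximum)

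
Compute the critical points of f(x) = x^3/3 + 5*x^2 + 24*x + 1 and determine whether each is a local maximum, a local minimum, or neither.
f'(x) = x^2 + 10*x + 24

Solve f'(x) = 0:
  Factor: x^2 + 10*x + 24 = (x + 4)*(x + 6) = 0.
  ⇒ x = -6, -4

f''(x) = 2*x + 10
Second-derivative test at each critical point:
  f''(-6) = -2 < 0 → local maximum
  f''(-4) = 2 > 0 → local minimum

Critical points: x = -6 (local maximum); x = -4 (local minimum)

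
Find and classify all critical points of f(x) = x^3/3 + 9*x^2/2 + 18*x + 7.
f'(x) = x^2 + 9*x + 18

Solve f'(x) = 0:
  Factor: x^2 + 9*x + 18 = (x + 3)*(x + 6) = 0.
  ⇒ x = -6, -3

f''(x) = 2*x + 9
Second-derivative test at each critical point:
  f''(-6) = -3 < 0 → local maximum
  f''(-3) = 3 > 0 → local minimum

Critical points: x = -6 (local maximum); x = -3 (local minimum)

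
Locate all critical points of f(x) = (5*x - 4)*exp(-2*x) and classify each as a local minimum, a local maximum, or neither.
f'(x) = (13 - 10*x)*exp(-2*x)

Solve f'(x) = 0:
  f'(x) = (13 - 10*x)·exp(-2*x) and exp(-2*x) > 0 for every x, so f'(x) = 0 ⇔ 13 - 10*x = 0.
  13 - 10*x = 0.
  ⇒ x = 13/10

f''(x) = 4*(5*x - 9)*exp(-2*x)
Second-derivative test at each critical point:
  f''(13/10) = -0.7427 < 0 → local maximum

Critical points: x = 13/10 (local maximum)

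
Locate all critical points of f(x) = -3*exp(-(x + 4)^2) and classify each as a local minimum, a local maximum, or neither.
f'(x) = 6*(x + 4)*exp(-(x + 4)^2)

Solve f'(x) = 0:
  f'(x) = (6*x + 24)·exp(-(x + 4)^2) and exp(-(x + 4)^2) > 0 for every x, so f'(x) = 0 ⇔ 6*x + 24 = 0.
  Factor: 6*x + 24 = 6*(x + 4) = 0.
  ⇒ x = -4

f''(x) = 6*(1 - 2*(x + 4)^2)*exp(-(x + 4)^2)
Second-derivative test at each critical point:
  f''(-4) = 6 > 0 → local minimum

Critical points: x = -4 (local minimum)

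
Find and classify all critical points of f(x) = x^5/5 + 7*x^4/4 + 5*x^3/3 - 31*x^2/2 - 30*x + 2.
f'(x) = x^4 + 7*x^3 + 5*x^2 - 31*x - 30

Solve f'(x) = 0:
  Factor: x^4 + 7*x^3 + 5*x^2 - 31*x - 30 = (x - 2)*(x + 1)*(x + 3)*(x + 5) = 0.
  ⇒ x = -5, -3, -1, 2

f''(x) = 4*x^3 + 21*x^2 + 10*x - 31
Second-derivative test at each critical point:
  f''(-5) = -56 < 0 → local maximum
  f''(-3) = 20 > 0 → local minimum
  f''(-1) = -24 < 0 → local maximum
  f''(2) = 105 > 0 → local minimum

Critical points: x = -5 (local maximum); x = -3 (local minimum); x = -1 (local maximum); x = 2 (local minimum)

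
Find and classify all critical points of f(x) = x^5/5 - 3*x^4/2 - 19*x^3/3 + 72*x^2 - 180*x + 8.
f'(x) = x^4 - 6*x^3 - 19*x^2 + 144*x - 180

Solve f'(x) = 0:
  Factor: x^4 - 6*x^3 - 19*x^2 + 144*x - 180 = (x - 6)*(x - 3)*(x - 2)*(x + 5) = 0.
  ⇒ x = -5, 2, 3, 6

f''(x) = 4*x^3 - 18*x^2 - 38*x + 144
Second-derivative test at each critical point:
  f''(-5) = -616 < 0 → local maximum
  f''(2) = 28 > 0 → local minimum
  f''(3) = -24 < 0 → local maximum
  f''(6) = 132 > 0 → local minimum

Critical points: x = -5 (local maximum); x = 2 (local minimum); x = 3 (local maximum); x = 6 (local minimum)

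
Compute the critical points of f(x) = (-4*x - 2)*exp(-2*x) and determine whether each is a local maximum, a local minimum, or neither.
f'(x) = 8*x*exp(-2*x)

Solve f'(x) = 0:
  f'(x) = (8*x)·exp(-2*x) and exp(-2*x) > 0 for every x, so f'(x) = 0 ⇔ 8*x = 0.
  8*x = 0.
  ⇒ x = 0

f''(x) = 8*(1 - 2*x)*exp(-2*x)
Second-derivative test at each critical point:
  f''(0) = 8 > 0 → local minimum

Critical points: x = 0 (local minimum)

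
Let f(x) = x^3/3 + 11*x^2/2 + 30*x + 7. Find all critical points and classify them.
f'(x) = x^2 + 11*x + 30

Solve f'(x) = 0:
  Factor: x^2 + 11*x + 30 = (x + 5)*(x + 6) = 0.
  ⇒ x = -6, -5

f''(x) = 2*x + 11
Second-derivative test at each critical point:
  f''(-6) = -1 < 0 → local maximum
  f''(-5) = 1 > 0 → local minimum

Critical points: x = -6 (local maximum); x = -5 (local minimum)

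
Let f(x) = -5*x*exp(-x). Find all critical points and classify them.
f'(x) = 5*(x - 1)*exp(-x)

Solve f'(x) = 0:
  f'(x) = (5*x - 5)·exp(-x) and exp(-x) > 0 for every x, so f'(x) = 0 ⇔ 5*x - 5 = 0.
  Factor: 5*x - 5 = 5*(x - 1) = 0.
  ⇒ x = 1

f''(x) = 5*(2 - x)*exp(-x)
Second-derivative test at each critical point:
  f''(1) = 1.8394 > 0 → local minimum

Critical points: x = 1 (local minimum)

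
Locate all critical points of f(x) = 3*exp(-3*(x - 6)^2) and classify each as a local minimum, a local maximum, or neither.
f'(x) = 18*(6 - x)*exp(-3*(x - 6)^2)

Solve f'(x) = 0:
  f'(x) = (108 - 18*x)·exp(-3*(x - 6)^2) and exp(-3*(x - 6)^2) > 0 for every x, so f'(x) = 0 ⇔ 108 - 18*x = 0.
  Factor: 108 - 18*x = -18*(x - 6) = 0.
  ⇒ x = 6

f''(x) = 18*(6*(x - 6)^2 - 1)*exp(-3*(x - 6)^2)
Second-derivative test at each critical point:
  f''(6) = -18 < 0 → local maximum

Critical points: x = 6 (local maximum)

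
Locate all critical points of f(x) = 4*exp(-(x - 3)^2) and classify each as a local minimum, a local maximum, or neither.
f'(x) = 8*(3 - x)*exp(-(x - 3)^2)

Solve f'(x) = 0:
  f'(x) = (24 - 8*x)·exp(-(x - 3)^2) and exp(-(x - 3)^2) > 0 for every x, so f'(x) = 0 ⇔ 24 - 8*x = 0.
  Factor: 24 - 8*x = -8*(x - 3) = 0.
  ⇒ x = 3

f''(x) = 8*(2*(x - 3)^2 - 1)*exp(-(x - 3)^2)
Second-derivative test at each critical point:
  f''(3) = -8 < 0 → local maximum

Critical points: x = 3 (local maximum)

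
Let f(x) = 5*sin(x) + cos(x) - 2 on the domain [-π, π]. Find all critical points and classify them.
f'(x) = -sin(x) + 5*cos(x)

Solve f'(x) = 0 on [-π, π]:
  f'(x) = 0 ⇔ 5*cos(x) = sin(x) ⇔ tan(x) = 5, i.e. x = arctan(5) + nπ; keep the solutions lying in [-π, π].
  ⇒ x = -pi + atan(5) ≈ -1.7682, atan(5) ≈ 1.3734

f''(x) = -5*sin(x) - cos(x)
Second-derivative test at each critical point:
  f''(-1.7682) = 5.0990 > 0 → local minimum
  f''(1.3734) = -5.0990 < 0 → local maximum

Critical points: x = -pi + atan(5) ≈ -1.7682 (local minimum); x = atan(5) ≈ 1.3734 (local maximum)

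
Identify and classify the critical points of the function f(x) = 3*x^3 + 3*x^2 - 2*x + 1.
f'(x) = 9*x^2 + 6*x - 2

Solve f'(x) = 0:
  9*x^2 + 6*x - 2 = 0 has no rational roots; quadratic formula: x = (-6 ± √108)/18.
  ⇒ x = -sqrt(3)/3 - 1/3 ≈ -0.9107, -1/3 + sqrt(3)/3 ≈ 0.2440

f''(x) = 18*x + 6
Second-derivative test at each critical point:
  f''(-0.9107) = -10.3923 < 0 → local maximum
  f''(0.2440) = 10.3923 > 0 → local minimum

Critical points: x = -sqrt(3)/3 - 1/3 ≈ -0.9107 (local maximum); x = -1/3 + sqrt(3)/3 ≈ 0.2440 (local minimum)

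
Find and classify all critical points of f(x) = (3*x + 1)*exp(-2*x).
f'(x) = (1 - 6*x)*exp(-2*x)

Solve f'(x) = 0:
  f'(x) = (1 - 6*x)·exp(-2*x) and exp(-2*x) > 0 for every x, so f'(x) = 0 ⇔ 1 - 6*x = 0.
  1 - 6*x = 0.
  ⇒ x = 1/6

f''(x) = 4*(3*x - 2)*exp(-2*x)
Second-derivative test at each critical point:
  f''(1/6) = -4.2992 < 0 → local maximum

Critical points: x = 1/6 (local maximum)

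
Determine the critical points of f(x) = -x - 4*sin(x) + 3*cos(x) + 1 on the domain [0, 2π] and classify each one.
f'(x) = -3*sin(x) - 4*cos(x) - 1

Solve f'(x) = 0 on [0, 2π]:
  f'(x) = 0 ⇔ -3*sin(x) - 4*cos(x) = 1. Write the left side as R·cos(x + φ) with R = √((-4)² + 3²) = 5, cos φ = -4/5, sin φ = 3/5; then cos(x + φ) = 1/5. Solve for x and keep the solutions lying in [0, 2π].
  ⇒ x = atan((-3 + 8*sqrt(6))/(-6*sqrt(6) - 4)) + pi ≈ 2.4157, atan((-8*sqrt(6) - 3)/(-4 + 6*sqrt(6))) + 2*pi ≈ 5.1545

f''(x) = 4*sin(x) - 3*cos(x)
Second-derivative test at each critical point:
  f''(2.4157) = 4.8990 > 0 → local minimum
  f''(5.1545) = -4.8990 < 0 → local maximum

Critical points: x = atan((-3 + 8*sqrt(6))/(-6*sqrt(6) - 4)) + pi ≈ 2.4157 (local minimum); x = atan((-8*sqrt(6) - 3)/(-4 + 6*sqrt(6))) + 2*pi ≈ 5.1545 (local maximum)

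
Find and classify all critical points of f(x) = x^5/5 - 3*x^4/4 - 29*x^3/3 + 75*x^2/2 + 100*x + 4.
f'(x) = x^4 - 3*x^3 - 29*x^2 + 75*x + 100

Solve f'(x) = 0:
  Factor: x^4 - 3*x^3 - 29*x^2 + 75*x + 100 = (x - 5)*(x - 4)*(x + 1)*(x + 5) = 0.
  ⇒ x = -5, -1, 4, 5

f''(x) = 4*x^3 - 9*x^2 - 58*x + 75
Second-derivative test at each critical point:
  f''(-5) = -360 < 0 → local maximum
  f''(-1) = 120 > 0 → local minimum
  f''(4) = -45 < 0 → local maximum
  f''(5) = 60 > 0 → local minimum

Critical points: x = -5 (local maximum); x = -1 (local minimum); x = 4 (local maximum); x = 5 (local minimum)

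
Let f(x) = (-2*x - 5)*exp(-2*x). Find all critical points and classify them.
f'(x) = 4*(x + 2)*exp(-2*x)

Solve f'(x) = 0:
  f'(x) = (4*x + 8)·exp(-2*x) and exp(-2*x) > 0 for every x, so f'(x) = 0 ⇔ 4*x + 8 = 0.
  Factor: 4*x + 8 = 4*(x + 2) = 0.
  ⇒ x = -2

f''(x) = 4*(-2*x - 3)*exp(-2*x)
Second-derivative test at each critical point:
  f''(-2) = 218.3926 > 0 → local minimum

Critical points: x = -2 (local minimum)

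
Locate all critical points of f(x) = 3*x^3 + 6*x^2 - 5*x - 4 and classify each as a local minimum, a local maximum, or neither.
f'(x) = 9*x^2 + 12*x - 5

Solve f'(x) = 0:
  Factor: 9*x^2 + 12*x - 5 = (3*x - 1)*(3*x + 5) = 0.
  ⇒ x = -5/3, 1/3

f''(x) = 18*x + 12
Second-derivative test at each critical point:
  f''(-5/3) = -18 < 0 → local maximum
  f''(1/3) = 18 > 0 → local minimum

Critical points: x = -5/3 (local maximum); x = 1/3 (local minimum)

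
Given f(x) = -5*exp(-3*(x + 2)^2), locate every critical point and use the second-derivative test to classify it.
f'(x) = 30*(x + 2)*exp(-3*(x + 2)^2)

Solve f'(x) = 0:
  f'(x) = (30*x + 60)·exp(-3*(x + 2)^2) and exp(-3*(x + 2)^2) > 0 for every x, so f'(x) = 0 ⇔ 30*x + 60 = 0.
  Factor: 30*x + 60 = 30*(x + 2) = 0.
  ⇒ x = -2

f''(x) = 30*(1 - 6*(x + 2)^2)*exp(-3*(x + 2)^2)
Second-derivative test at each critical point:
  f''(-2) = 30 > 0 → local minimum

Critical points: x = -2 (local minimum)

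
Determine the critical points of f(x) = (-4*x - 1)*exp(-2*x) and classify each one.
f'(x) = 2*(4*x - 1)*exp(-2*x)

Solve f'(x) = 0:
  f'(x) = (8*x - 2)·exp(-2*x) and exp(-2*x) > 0 for every x, so f'(x) = 0 ⇔ 8*x - 2 = 0.
  Factor: 8*x - 2 = 2*(4*x - 1) = 0.
  ⇒ x = 1/4

f''(x) = 4*(3 - 4*x)*exp(-2*x)
Second-derivative test at each critical point:
  f''(1/4) = 4.8522 > 0 → local minimum

Critical points: x = 1/4 (local minimum)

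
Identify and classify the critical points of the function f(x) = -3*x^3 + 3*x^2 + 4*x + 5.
f'(x) = -9*x^2 + 6*x + 4

Solve f'(x) = 0:
  9*x^2 - 6*x - 4 = 0 has no rational roots; quadratic formula: x = (6 ± √180)/18.
  ⇒ x = 1/3 - sqrt(5)/3 ≈ -0.4120, 1/3 + sqrt(5)/3 ≈ 1.0787

f''(x) = 6 - 18*x
Second-derivative test at each critical point:
  f''(-0.4120) = 13.4164 > 0 → local minimum
  f''(1.0787) = -13.4164 < 0 → local maximum

Critical points: x = 1/3 - sqrt(5)/3 ≈ -0.4120 (local minimum); x = 1/3 + sqrt(5)/3 ≈ 1.0787 (local maximum)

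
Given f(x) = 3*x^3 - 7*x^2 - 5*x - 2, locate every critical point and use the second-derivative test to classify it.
f'(x) = 9*x^2 - 14*x - 5

Solve f'(x) = 0:
  9*x^2 - 14*x - 5 = 0 has no rational roots; quadratic formula: x = (14 ± √376)/18.
  ⇒ x = 7/9 - sqrt(94)/9 ≈ -0.2995, 7/9 + sqrt(94)/9 ≈ 1.8550

f''(x) = 18*x - 14
Second-derivative test at each critical point:
  f''(-0.2995) = -19.3907 < 0 → local maximum
  f''(1.8550) = 19.3907 > 0 → local minimum

Critical points: x = 7/9 - sqrt(94)/9 ≈ -0.2995 (local maximum); x = 7/9 + sqrt(94)/9 ≈ 1.8550 (local minimum)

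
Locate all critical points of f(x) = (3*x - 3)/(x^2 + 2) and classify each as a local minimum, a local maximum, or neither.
f'(x) = 3*(x^2 - 2*x*(x - 1) + 2)/(x^2 + 2)^2

Solve f'(x) = 0:
  f'(x) = -3*(x^2 - 2*x - 2)/(x^2 + 2)^2; the denominator is positive wherever f is defined, so f'(x) = 0 ⇔ -3*x^2 + 6*x + 6 = 0.
  Factor: -3*x^2 + 6*x + 6 = -3*(x^2 - 2*x - 2); x^2 - 2*x - 2 = 0 has no rational roots; quadratic formula: x = (2 ± √12)/2.
  ⇒ x = 1 - sqrt(3) ≈ -0.7321, 1 + sqrt(3) ≈ 2.7321

f''(x) = 6*(4*x^2*(x - 1) + (1 - 3*x)*(x^2 + 2))/(x^2 + 2)^3
Second-derivative test at each critical point:
  f''(-0.7321) = 1.6160 > 0 → local minimum
  f''(2.7321) = -0.1160 < 0 → local maximum

Critical points: x = 1 - sqrt(3) ≈ -0.7321 (local minimum); x = 1 + sqrt(3) ≈ 2.7321 (local maximum)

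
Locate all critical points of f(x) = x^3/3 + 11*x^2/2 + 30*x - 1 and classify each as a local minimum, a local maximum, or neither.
f'(x) = x^2 + 11*x + 30

Solve f'(x) = 0:
  Factor: x^2 + 11*x + 30 = (x + 5)*(x + 6) = 0.
  ⇒ x = -6, -5

f''(x) = 2*x + 11
Second-derivative test at each critical point:
  f''(-6) = -1 < 0 → local maximum
  f''(-5) = 1 > 0 → local minimum

Critical points: x = -6 (local maximum); x = -5 (local minimum)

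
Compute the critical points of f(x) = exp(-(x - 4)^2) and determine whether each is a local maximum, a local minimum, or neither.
f'(x) = 2*(4 - x)*exp(-(x - 4)^2)

Solve f'(x) = 0:
  f'(x) = (8 - 2*x)·exp(-(x - 4)^2) and exp(-(x - 4)^2) > 0 for every x, so f'(x) = 0 ⇔ 8 - 2*x = 0.
  Factor: 8 - 2*x = -2*(x - 4) = 0.
  ⇒ x = 4

f''(x) = 2*(2*(x - 4)^2 - 1)*exp(-(x - 4)^2)
Second-derivative test at each critical point:
  f''(4) = -2 < 0 → local maximum

Critical points: x = 4 (local maximum)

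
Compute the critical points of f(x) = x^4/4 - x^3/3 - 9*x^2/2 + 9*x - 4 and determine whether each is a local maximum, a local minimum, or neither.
f'(x) = x^3 - x^2 - 9*x + 9

Solve f'(x) = 0:
  Factor: x^3 - x^2 - 9*x + 9 = (x - 3)*(x - 1)*(x + 3) = 0.
  ⇒ x = -3, 1, 3

f''(x) = 3*x^2 - 2*x - 9
Second-derivative test at each critical point:
  f''(-3) = 24 > 0 → local minimum
  f''(1) = -8 < 0 → local maximum
  f''(3) = 12 > 0 → local minimum

Critical points: x = -3 (local minimum); x = 1 (local maximum); x = 3 (local minimum)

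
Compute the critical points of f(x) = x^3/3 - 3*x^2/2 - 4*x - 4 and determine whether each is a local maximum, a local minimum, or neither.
f'(x) = x^2 - 3*x - 4

Solve f'(x) = 0:
  Factor: x^2 - 3*x - 4 = (x - 4)*(x + 1) = 0.
  ⇒ x = -1, 4

f''(x) = 2*x - 3
Second-derivative test at each critical point:
  f''(-1) = -5 < 0 → local maximum
  f''(4) = 5 > 0 → local minimum

Critical points: x = -1 (local maximum); x = 4 (local minimum)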